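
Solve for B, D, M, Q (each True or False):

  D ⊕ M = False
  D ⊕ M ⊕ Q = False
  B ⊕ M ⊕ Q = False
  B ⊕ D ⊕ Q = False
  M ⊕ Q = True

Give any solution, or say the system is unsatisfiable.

B: True, D: True, M: True, Q: False

D ⊕ M = T ⊕ T = False ✓
D ⊕ M ⊕ Q = T ⊕ T ⊕ F = False ✓
B ⊕ M ⊕ Q = T ⊕ T ⊕ F = False ✓
B ⊕ D ⊕ Q = T ⊕ T ⊕ F = False ✓
M ⊕ Q = T ⊕ F = True ✓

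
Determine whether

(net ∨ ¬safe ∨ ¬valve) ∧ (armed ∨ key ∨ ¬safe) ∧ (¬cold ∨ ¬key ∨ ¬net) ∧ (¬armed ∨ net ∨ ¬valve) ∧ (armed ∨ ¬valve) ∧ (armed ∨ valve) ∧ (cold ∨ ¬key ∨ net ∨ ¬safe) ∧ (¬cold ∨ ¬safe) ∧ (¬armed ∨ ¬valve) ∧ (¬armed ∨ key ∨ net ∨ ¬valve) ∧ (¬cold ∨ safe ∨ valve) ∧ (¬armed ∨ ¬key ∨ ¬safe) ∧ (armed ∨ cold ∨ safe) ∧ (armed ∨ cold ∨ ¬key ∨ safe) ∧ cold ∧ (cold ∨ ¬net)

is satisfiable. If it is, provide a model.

Case cold = True:
  (¬cold ∨ ¬safe) forces safe = False.
  (¬cold ∨ safe ∨ valve) forces valve = True.
  (armed ∨ ¬valve) forces armed = True.
  Clause (¬armed ∨ ¬valve) is falsified — contradiction.
Case cold = False:
  Clause (cold) is falsified — contradiction.
Both cases fail, so the formula is unsatisfiable.

Unsatisfiable — no assignment works.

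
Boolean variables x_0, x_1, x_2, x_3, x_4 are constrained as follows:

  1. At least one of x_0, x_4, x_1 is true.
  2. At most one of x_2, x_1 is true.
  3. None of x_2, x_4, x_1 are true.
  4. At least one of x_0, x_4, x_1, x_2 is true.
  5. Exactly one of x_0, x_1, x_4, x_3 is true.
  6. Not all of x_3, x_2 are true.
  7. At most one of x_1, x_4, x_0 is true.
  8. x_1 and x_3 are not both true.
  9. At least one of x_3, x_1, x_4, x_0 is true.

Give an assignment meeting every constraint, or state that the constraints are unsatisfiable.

x_0: True, x_1: False, x_2: False, x_3: False, x_4: False

  (1) {x_0, x_4, x_1}: 1 true — at least one ✓
  (2) {x_2, x_1}: 0 true — at most one ✓
  (3) {x_2, x_4, x_1}: 0 true — none ✓
  (4) {x_0, x_4, x_1, x_2}: 1 true — at least one ✓
  (5) {x_0, x_1, x_4, x_3}: 1 true — exactly one ✓
  (6) {x_3, x_2}: 0/2 true — not all ✓
  (7) {x_1, x_4, x_0}: 1 true — at most one ✓
  (8) x_1=F, x_3=F — not both ✓
  (9) {x_3, x_1, x_4, x_0}: 1 true — at least one ✓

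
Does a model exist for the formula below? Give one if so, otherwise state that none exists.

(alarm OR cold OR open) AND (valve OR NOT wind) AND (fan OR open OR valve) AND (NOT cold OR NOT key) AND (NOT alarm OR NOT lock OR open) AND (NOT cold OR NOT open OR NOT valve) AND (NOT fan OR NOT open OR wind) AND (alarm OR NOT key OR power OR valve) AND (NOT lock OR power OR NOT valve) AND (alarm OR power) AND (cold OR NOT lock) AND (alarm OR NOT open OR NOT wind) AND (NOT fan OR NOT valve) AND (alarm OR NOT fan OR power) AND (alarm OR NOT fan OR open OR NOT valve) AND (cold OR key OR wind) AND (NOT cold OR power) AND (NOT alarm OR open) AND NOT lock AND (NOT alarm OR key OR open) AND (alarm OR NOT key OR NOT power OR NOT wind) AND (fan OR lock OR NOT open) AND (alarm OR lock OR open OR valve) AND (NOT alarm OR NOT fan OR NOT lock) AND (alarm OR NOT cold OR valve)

valve = True, cold = True, power = True, alarm = False, lock = False, open = False, wind = True, key = False, fan = False

Unit clause (NOT lock) forces lock = False.
Set valve = True.
  then (NOT fan OR NOT valve) forces fan = False.
  then (fan OR lock OR NOT open) forces open = False.
  then (NOT alarm OR open) forces alarm = False.
  then (alarm OR cold OR open) forces cold = True.
  then (NOT cold OR NOT key) forces key = False.
  then (alarm OR power) forces power = True.
Set wind = True.
All clauses satisfied.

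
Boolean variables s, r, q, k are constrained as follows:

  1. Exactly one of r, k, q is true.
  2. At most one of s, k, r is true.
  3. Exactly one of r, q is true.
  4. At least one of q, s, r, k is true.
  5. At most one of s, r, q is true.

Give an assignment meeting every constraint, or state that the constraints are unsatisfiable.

s = False; r = False; q = True; k = False

  (1) {r, k, q}: 1 true — exactly one ✓
  (2) {s, k, r}: 0 true — at most one ✓
  (3) {r, q}: 1 true — exactly one ✓
  (4) {q, s, r, k}: 1 true — at least one ✓
  (5) {s, r, q}: 1 true — at most one ✓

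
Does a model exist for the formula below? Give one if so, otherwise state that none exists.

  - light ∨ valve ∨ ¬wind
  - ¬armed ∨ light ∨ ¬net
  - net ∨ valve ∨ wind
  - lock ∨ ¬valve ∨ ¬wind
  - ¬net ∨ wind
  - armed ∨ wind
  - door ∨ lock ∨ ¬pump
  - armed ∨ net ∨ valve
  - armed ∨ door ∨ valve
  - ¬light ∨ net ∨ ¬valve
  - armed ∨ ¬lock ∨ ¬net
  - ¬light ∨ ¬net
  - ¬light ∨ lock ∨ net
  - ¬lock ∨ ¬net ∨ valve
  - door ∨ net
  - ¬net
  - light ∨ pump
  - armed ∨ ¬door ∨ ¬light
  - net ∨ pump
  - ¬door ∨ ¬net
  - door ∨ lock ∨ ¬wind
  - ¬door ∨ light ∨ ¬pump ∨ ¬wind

lock: False, valve: True, door: True, light: False, wind: False, armed: True, pump: True, net: False

Unit clause (¬net) forces net = False.
In (net ∨ pump) only pump is left, so pump = True.
In (door ∨ net) only door is left, so door = True.
Set lock = False.
  then (¬light ∨ lock ∨ net) forces light = False.
  then (¬door ∨ light ∨ ¬pump ∨ ¬wind) forces wind = False.
  then (net ∨ valve ∨ wind) forces valve = True.
  then (armed ∨ wind) forces armed = True.
All clauses satisfied.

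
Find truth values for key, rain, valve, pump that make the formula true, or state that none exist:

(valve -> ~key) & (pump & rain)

key: False; rain: True; valve: True; pump: True

  valve -> ~key = True
    ~key = True
  pump & rain = True
Both conjuncts True, so the formula holds.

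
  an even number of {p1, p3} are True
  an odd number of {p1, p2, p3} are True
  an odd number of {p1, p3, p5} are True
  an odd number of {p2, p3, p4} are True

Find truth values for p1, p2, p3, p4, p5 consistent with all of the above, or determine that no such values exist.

p1 = False, p2 = True, p3 = False, p4 = False, p5 = True

{p1, p3}: 0 true → even ✓
{p1, p2, p3}: 1 true → odd ✓
{p1, p3, p5}: 1 true → odd ✓
{p2, p3, p4}: 1 true → odd ✓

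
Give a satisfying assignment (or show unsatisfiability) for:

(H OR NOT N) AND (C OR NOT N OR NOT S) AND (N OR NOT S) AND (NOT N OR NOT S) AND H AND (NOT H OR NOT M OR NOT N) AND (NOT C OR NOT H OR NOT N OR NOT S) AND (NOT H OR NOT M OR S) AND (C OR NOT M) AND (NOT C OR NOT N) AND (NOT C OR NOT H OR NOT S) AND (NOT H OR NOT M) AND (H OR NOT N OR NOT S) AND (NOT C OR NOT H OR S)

N=F, S=F, H=T, C=F, M=F

Unit clause (H) forces H = True.
In (NOT H OR NOT M) only NOT M is left, so M = False.
Set N = False.
  then (N OR NOT S) forces S = False.
  then (NOT C OR NOT H OR S) forces C = False.
All clauses satisfied.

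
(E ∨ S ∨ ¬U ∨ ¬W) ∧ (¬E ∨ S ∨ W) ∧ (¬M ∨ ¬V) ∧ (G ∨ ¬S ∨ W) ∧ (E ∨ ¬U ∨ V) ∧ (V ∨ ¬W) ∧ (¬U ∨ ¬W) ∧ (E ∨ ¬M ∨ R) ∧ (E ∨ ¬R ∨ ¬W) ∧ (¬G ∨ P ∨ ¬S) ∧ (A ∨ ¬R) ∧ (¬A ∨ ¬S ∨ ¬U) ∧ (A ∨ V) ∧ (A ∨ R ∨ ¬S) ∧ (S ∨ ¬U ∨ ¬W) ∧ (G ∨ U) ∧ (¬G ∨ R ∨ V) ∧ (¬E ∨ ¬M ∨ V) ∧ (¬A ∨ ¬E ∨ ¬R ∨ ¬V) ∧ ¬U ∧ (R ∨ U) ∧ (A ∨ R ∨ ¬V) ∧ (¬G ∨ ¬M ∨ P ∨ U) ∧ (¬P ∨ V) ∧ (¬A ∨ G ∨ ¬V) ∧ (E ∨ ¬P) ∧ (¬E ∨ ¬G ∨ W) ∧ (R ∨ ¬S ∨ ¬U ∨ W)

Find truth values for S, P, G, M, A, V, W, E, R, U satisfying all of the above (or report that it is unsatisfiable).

Unit clause (¬U) forces U = False.
In (R ∨ U) only R is left, so R = True.
In (A ∨ ¬R) only A is left, so A = True.
In (G ∨ U) only G is left, so G = True.
Set S = False.
Try P = True:
  (¬P ∨ V) forces V = True.
  (¬M ∨ ¬V) forces M = False.
  (¬A ∨ ¬E ∨ ¬R ∨ ¬V) forces E = False.
  clause (E ∨ ¬P) is falsified — backtrack.
So P = False.
  then (¬G ∨ ¬M ∨ P ∨ U) forces M = False.
Set V = True.
  then (¬A ∨ ¬E ∨ ¬R ∨ ¬V) forces E = False.
  then (E ∨ ¬R ∨ ¬W) forces W = False.
All clauses satisfied.

S = False, P = False, G = True, M = False, A = True, V = True, W = False, E = False, R = True, U = False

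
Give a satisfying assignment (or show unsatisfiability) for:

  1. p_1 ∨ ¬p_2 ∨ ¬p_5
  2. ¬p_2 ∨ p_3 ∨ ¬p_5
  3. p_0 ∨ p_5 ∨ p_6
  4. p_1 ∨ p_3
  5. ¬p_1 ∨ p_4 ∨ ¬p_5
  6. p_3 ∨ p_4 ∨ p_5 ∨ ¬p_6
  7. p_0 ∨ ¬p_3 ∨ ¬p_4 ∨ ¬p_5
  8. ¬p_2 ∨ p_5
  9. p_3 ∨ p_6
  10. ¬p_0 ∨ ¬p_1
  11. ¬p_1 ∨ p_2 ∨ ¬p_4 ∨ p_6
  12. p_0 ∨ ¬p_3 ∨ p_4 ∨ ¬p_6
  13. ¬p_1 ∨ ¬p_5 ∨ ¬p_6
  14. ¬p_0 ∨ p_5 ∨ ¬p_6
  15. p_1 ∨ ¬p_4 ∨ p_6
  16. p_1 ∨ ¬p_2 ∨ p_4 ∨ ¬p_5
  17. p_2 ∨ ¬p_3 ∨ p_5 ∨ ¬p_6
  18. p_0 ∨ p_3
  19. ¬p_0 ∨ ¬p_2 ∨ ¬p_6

p_0: True, p_1: False, p_2: False, p_3: True, p_4: False, p_5: True, p_6: False

Set p_0 = True.
  then (¬p_0 ∨ ¬p_1) forces p_1 = False.
  then (p_1 ∨ p_3) forces p_3 = True.
Try p_2 = True:
  (p_1 ∨ ¬p_2 ∨ ¬p_5) forces p_5 = False.
  clause (¬p_2 ∨ p_5) is falsified — backtrack.
So p_2 = False.
Set p_4 = False.
Set p_5 = True.
Set p_6 = False.
All clauses satisfied.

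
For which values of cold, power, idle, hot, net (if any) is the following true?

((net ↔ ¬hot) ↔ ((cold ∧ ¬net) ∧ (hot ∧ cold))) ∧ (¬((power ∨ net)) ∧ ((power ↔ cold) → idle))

cold = True, power = False, idle = False, hot = True, net = False

  (net ↔ ¬hot) ↔ ((cold ∧ ¬net) ∧ (hot ∧ cold)) = True
    net ↔ ¬hot = True
      ¬hot = False
    (cold ∧ ¬net) ∧ (hot ∧ cold) = True
      cold ∧ ¬net = True
        ¬net = True
      hot ∧ cold = True
  ¬((power ∨ net)) ∧ ((power ↔ cold) → idle) = True
    ¬((power ∨ net)) = True
      power ∨ net = False
    (power ↔ cold) → idle = True
      power ↔ cold = False
Both conjuncts True, so the formula holds.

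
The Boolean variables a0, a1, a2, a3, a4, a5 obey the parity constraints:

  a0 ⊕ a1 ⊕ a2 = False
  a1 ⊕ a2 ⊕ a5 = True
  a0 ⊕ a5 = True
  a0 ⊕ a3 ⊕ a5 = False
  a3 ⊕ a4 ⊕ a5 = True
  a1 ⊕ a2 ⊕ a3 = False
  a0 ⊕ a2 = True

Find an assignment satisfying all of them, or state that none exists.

a0=T, a1=T, a2=F, a3=T, a4=F, a5=F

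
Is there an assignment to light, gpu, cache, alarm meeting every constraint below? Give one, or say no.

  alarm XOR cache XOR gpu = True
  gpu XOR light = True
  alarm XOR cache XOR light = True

UNSATISFIABLE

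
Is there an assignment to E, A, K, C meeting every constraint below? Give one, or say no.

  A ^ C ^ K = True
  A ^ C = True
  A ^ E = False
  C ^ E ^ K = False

Unsatisfiable — no assignment works.

Adding constraints 1, 3, 4 mod 2: every variable appears an even number of times on the left, so the left side is 0.
But the right sides sum to 1 (mod 2). 0 ≠ 1 — the system is inconsistent.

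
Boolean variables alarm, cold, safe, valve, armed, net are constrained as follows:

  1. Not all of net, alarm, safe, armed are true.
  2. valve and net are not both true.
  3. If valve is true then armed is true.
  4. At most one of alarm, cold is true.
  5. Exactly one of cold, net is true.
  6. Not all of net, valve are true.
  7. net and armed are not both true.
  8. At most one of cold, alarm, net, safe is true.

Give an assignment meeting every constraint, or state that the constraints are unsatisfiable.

alarm = False; cold = True; safe = False; valve = False; armed = True; net = False

  (1) {net, alarm, safe, armed}: 1/4 true — not all ✓
  (2) valve=F, net=F — not both ✓
  (3) valve=F ⇒ armed: vacuous ✓
  (4) {alarm, cold}: 1 true — at most one ✓
  (5) {cold, net}: 1 true — exactly one ✓
  (6) {net, valve}: 0/2 true — not all ✓
  (7) net=F, armed=T — not both ✓
  (8) {cold, alarm, net, safe}: 1 true — at most one ✓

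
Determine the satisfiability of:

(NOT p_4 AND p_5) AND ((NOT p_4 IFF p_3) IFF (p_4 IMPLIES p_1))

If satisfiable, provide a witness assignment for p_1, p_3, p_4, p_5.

p_1 = True, p_3 = True, p_4 = False, p_5 = True

  NOT p_4 AND p_5 = True
    NOT p_4 = True
  (NOT p_4 IFF p_3) IFF (p_4 IMPLIES p_1) = True
    NOT p_4 IFF p_3 = True
      NOT p_4 = True
    p_4 IMPLIES p_1 = True
Both conjuncts True, so the formula holds.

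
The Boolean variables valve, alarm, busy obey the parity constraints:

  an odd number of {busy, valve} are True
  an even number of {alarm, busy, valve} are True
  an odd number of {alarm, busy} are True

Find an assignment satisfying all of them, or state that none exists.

valve=T, alarm=T, busy=F

{busy, valve}: 1 true → odd ✓
{alarm, busy, valve}: 2 true → even ✓
{alarm, busy}: 1 true → odd ✓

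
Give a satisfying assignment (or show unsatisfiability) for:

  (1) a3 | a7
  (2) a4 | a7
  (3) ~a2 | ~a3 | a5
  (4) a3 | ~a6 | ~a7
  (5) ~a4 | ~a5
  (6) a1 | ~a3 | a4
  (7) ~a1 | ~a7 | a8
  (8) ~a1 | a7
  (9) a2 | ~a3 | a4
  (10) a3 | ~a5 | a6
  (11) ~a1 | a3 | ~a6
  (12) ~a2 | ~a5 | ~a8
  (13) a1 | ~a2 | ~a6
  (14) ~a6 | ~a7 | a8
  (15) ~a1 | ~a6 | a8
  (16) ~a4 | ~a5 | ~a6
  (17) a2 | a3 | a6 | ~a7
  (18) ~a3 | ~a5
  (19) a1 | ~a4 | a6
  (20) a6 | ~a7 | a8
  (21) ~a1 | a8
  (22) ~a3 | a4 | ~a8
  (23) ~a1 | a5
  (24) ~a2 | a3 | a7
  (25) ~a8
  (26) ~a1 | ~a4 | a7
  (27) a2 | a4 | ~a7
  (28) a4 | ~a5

Unit clause (~a8) forces a8 = False.
In (~a1 | a8) only ~a1 is left, so a1 = False.
Try a2 = True:
  (a1 | ~a2 | ~a6) forces a6 = False.
  (a1 | ~a4 | a6) forces a4 = False.
  (a4 | a7) forces a7 = True.
  clause (a6 | ~a7 | a8) is falsified — backtrack.
So a2 = False.
Try a3 = False:
  (a3 | a7) forces a7 = True.
  (a3 | ~a6 | ~a7) forces a6 = False.
  clause (a2 | a3 | a6 | ~a7) is falsified — backtrack.
So a3 = True.
  then (a1 | ~a3 | a4) forces a4 = True.
  then (~a3 | ~a5) forces a5 = False.
  then (a1 | ~a4 | a6) forces a6 = True.
  then (~a6 | ~a7 | a8) forces a7 = False.
All clauses satisfied.

a1: False, a2: False, a3: True, a4: True, a5: False, a6: True, a7: False, a8: False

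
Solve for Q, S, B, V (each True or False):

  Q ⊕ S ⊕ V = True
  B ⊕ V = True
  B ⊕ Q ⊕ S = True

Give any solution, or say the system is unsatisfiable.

The formula is unsatisfiable.

Adding constraints 1, 2, 3 mod 2: every variable appears an even number of times on the left, so the left side is 0.
But the right sides sum to 1 (mod 2). 0 ≠ 1 — the system is inconsistent.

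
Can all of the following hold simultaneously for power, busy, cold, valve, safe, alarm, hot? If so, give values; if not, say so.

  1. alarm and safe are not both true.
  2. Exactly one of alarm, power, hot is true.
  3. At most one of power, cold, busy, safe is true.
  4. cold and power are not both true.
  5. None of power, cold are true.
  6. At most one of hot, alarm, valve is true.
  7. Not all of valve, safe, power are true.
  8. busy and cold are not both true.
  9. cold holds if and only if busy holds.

power=F; busy=F; cold=F; valve=F; safe=T; alarm=F; hot=T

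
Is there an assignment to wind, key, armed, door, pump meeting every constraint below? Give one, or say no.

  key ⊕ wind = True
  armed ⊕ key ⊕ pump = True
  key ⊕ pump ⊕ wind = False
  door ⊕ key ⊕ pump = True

wind: False, key: True, armed: True, door: True, pump: True

key ⊕ wind = T ⊕ F = True ✓
armed ⊕ key ⊕ pump = T ⊕ T ⊕ T = True ✓
key ⊕ pump ⊕ wind = T ⊕ T ⊕ F = False ✓
door ⊕ key ⊕ pump = T ⊕ T ⊕ T = True ✓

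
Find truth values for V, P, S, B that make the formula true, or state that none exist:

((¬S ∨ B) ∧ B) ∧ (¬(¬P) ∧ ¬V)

V = False, P = True, S = False, B = True

  (¬S ∨ B) ∧ B = True
    ¬S ∨ B = True
      ¬S = True
  ¬(¬P) ∧ ¬V = True
    ¬(¬P) = True
      ¬P = False
    ¬V = True
Both conjuncts True, so the formula holds.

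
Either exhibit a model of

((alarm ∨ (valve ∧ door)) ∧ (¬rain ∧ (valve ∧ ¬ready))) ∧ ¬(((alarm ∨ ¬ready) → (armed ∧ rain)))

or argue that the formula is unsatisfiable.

rain: False, valve: True, armed: False, alarm: True, door: True, ready: False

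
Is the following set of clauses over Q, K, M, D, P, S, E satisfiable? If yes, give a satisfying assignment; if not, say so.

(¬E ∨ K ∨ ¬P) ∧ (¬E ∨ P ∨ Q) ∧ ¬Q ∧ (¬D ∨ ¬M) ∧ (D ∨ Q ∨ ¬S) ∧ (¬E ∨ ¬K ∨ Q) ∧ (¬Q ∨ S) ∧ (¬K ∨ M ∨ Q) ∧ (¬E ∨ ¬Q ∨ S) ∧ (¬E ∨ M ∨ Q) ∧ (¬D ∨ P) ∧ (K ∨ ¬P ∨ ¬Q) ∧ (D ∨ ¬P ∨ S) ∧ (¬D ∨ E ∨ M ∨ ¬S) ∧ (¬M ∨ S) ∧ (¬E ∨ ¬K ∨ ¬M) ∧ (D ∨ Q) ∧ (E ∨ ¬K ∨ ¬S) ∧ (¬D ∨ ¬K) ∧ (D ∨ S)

Q = False, K = False, M = False, D = True, P = True, S = False, E = False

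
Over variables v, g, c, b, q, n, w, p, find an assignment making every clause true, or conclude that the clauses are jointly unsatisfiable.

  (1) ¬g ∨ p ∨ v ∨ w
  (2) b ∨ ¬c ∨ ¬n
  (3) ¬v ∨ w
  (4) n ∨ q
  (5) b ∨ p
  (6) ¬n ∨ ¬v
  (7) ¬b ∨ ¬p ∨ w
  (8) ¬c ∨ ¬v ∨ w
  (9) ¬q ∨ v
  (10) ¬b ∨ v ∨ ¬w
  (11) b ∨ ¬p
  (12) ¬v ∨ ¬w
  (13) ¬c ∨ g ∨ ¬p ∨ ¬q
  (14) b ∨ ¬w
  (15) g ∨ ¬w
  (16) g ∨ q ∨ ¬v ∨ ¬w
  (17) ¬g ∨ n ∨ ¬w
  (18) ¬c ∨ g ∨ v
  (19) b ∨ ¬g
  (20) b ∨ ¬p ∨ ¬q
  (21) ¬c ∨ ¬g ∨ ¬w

v=F, g=F, c=F, b=T, q=F, n=T, w=F, p=F

Try v = True:
  (¬v ∨ w) forces w = True.
  clause (¬v ∨ ¬w) is falsified — backtrack.
So v = False.
  then (¬q ∨ v) forces q = False.
  then (n ∨ q) forces n = True.
Set g = False.
  then (g ∨ ¬w) forces w = False.
  then (¬c ∨ g ∨ v) forces c = False.
Set b = True.
  then (¬b ∨ ¬p ∨ w) forces p = False.
All clauses satisfied.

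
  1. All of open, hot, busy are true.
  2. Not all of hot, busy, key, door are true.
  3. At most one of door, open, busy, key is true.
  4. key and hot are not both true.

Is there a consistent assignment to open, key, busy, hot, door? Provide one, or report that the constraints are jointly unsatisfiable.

Unsatisfiable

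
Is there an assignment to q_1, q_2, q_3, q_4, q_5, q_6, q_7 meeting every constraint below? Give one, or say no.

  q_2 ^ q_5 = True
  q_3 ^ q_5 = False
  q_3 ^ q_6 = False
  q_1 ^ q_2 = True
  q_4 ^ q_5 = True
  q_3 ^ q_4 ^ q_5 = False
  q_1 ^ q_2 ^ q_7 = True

q_1 = True; q_2 = False; q_3 = True; q_4 = False; q_5 = True; q_6 = True; q_7 = False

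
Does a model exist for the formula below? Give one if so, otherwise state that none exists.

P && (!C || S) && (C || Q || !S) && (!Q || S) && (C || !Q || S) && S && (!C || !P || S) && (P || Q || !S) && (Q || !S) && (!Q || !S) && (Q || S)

UNSATISFIABLE

Case P = True:
  (S) forces S = True.
  (Q || !S) forces Q = True.
  Clause (!Q || !S) is falsified — contradiction.
Case P = False:
  Clause (P) is falsified — contradiction.
Both cases fail, so the formula is unsatisfiable.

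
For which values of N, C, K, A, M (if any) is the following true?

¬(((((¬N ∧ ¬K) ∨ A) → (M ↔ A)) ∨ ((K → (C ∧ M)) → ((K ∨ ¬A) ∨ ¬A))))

N=F, C=F, K=F, A=T, M=F

  ¬(((((¬N ∧ ¬K) ∨ A) → (M ↔ A)) ∨ ((K → (C ∧ M)) → ((K ∨ ¬A) ∨ ¬A)))) = True
    (((¬N ∧ ¬K) ∨ A) → (M ↔ A)) ∨ ((K → (C ∧ M)) → ((K ∨ ¬A) ∨ ¬A)) = False
      ((¬N ∧ ¬K) ∨ A) → (M ↔ A) = False
        (¬N ∧ ¬K) ∨ A = True
          ¬N ∧ ¬K = True
            ¬N = True
            ¬K = True
        M ↔ A = False
      (K → (C ∧ M)) → ((K ∨ ¬A) ∨ ¬A) = False
        K → (C ∧ M) = True
          C ∧ M = False
        (K ∨ ¬A) ∨ ¬A = False
          K ∨ ¬A = False
            ¬A = False
          ¬A = False
The formula evaluates to True.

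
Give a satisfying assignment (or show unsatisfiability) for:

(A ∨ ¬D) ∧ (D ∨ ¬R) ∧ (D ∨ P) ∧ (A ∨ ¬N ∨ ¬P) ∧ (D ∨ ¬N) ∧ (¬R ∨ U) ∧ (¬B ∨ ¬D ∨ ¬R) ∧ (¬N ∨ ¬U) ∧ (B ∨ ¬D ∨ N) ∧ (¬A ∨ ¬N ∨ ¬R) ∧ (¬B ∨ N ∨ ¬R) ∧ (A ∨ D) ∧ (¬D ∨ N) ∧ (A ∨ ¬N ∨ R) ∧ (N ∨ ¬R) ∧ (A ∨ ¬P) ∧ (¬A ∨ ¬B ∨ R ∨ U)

R = False, B = False, U = False, A = True, N = True, P = False, D = True

Set R = False.
Set B = False.
Set U = False.
Try A = False:
  (A ∨ ¬D) forces D = False.
  clause (A ∨ D) is falsified — backtrack.
So A = True.
Set N = True.
  then (D ∨ ¬N) forces D = True.
Set P = False.
All clauses satisfied.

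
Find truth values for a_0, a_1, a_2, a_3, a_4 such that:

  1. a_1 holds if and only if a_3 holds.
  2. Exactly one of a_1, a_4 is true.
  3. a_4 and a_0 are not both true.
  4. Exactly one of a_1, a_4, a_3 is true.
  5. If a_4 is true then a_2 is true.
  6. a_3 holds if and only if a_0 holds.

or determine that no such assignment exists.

a_0 = False, a_1 = False, a_2 = True, a_3 = False, a_4 = True

  (1) a_1=F, a_3=F — same ✓
  (2) {a_1, a_4}: 1 true — exactly one ✓
  (3) a_4=T, a_0=F — not both ✓
  (4) {a_1, a_4, a_3}: 1 true — exactly one ✓
  (5) a_4=T ⇒ a_2: T ✓
  (6) a_3=F, a_0=F — same ✓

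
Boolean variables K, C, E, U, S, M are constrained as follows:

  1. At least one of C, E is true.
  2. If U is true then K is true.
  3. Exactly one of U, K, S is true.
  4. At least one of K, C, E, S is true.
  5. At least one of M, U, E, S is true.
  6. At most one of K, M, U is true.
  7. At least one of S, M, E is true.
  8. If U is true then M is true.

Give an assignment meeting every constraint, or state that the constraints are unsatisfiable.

K=T; C=F; E=T; U=F; S=F; M=F

  (1) {C, E}: 1 true — at least one ✓
  (2) U=F ⇒ K: vacuous ✓
  (3) {U, K, S}: 1 true — exactly one ✓
  (4) {K, C, E, S}: 2 true — at least one ✓
  (5) {M, U, E, S}: 1 true — at least one ✓
  (6) {K, M, U}: 1 true — at most one ✓
  (7) {S, M, E}: 1 true — at least one ✓
  (8) U=F ⇒ M: vacuous ✓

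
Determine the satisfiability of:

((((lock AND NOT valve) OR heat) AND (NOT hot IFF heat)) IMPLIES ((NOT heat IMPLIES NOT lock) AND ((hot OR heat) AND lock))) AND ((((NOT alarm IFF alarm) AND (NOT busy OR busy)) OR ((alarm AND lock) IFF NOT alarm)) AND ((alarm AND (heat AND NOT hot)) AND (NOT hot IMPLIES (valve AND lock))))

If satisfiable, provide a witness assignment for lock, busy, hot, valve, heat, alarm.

Case heat = True: the formula simplifies to (NOT hot IMPLIES lock) AND ((((NOT alarm IFF alarm) AND (NOT busy OR busy)) OR ((alarm AND lock) IFF NOT alarm)) AND ((alarm AND NOT hot) AND (NOT hot IMPLIES (valve AND lock)))).
  alarm = True: simplifies to (NOT hot IMPLIES lock) AND (NOT lock AND (NOT hot AND (NOT hot IMPLIES (valve AND lock)))).
    lock = True: the conjunct NOT lock is False.
    lock = False: simplifies to hot AND (NOT hot AND hot).
      hot = True: the conjunct NOT hot is False.
      hot = False: the conjunct hot is False.
  alarm = False: the conjunct ((NOT alarm IFF alarm) AND (NOT busy OR busy)) OR ((alarm AND lock) IFF NOT alarm) becomes (False AND (NOT busy OR busy)) OR (False IFF True) = False.
Case heat = False: the conjunct heat is False.
Both cases fail — unsatisfiable.

Unsatisfiable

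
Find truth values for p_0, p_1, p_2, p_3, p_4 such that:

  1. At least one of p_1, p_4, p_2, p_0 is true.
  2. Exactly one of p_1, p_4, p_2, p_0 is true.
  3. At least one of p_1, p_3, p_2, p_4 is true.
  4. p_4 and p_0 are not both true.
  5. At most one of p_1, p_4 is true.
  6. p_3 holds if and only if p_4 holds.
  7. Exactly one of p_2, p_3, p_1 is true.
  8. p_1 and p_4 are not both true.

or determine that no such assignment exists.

p_0: False, p_1: True, p_2: False, p_3: False, p_4: False

  (1) {p_1, p_4, p_2, p_0}: 1 true — at least one ✓
  (2) {p_1, p_4, p_2, p_0}: 1 true — exactly one ✓
  (3) {p_1, p_3, p_2, p_4}: 1 true — at least one ✓
  (4) p_4=F, p_0=F — not both ✓
  (5) {p_1, p_4}: 1 true — at most one ✓
  (6) p_3=F, p_4=F — same ✓
  (7) {p_2, p_3, p_1}: 1 true — exactly one ✓
  (8) p_1=T, p_4=F — not both ✓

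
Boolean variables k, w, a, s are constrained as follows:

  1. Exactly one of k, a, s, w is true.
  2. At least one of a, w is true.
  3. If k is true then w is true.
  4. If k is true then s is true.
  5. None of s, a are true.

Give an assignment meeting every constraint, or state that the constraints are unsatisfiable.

k = False, w = True, a = False, s = False

  (1) {k, a, s, w}: 1 true — exactly one ✓
  (2) {a, w}: 1 true — at least one ✓
  (3) k=F ⇒ w: vacuous ✓
  (4) k=F ⇒ s: vacuous ✓
  (5) {s, a}: 0 true — none ✓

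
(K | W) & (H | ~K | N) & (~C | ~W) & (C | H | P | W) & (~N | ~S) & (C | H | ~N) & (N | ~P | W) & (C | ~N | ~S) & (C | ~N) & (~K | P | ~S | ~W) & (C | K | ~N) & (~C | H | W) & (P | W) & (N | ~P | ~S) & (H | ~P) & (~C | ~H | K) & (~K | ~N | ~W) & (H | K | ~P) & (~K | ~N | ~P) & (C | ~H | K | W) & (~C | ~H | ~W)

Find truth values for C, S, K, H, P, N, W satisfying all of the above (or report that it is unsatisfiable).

Set C = False.
  then (C | ~N) forces N = False.
Set S = False.
Set K = True.
  then (H | ~K | N) forces H = True.
Set P = True.
  then (N | ~P | W) forces W = True.
All clauses satisfied.

C: False; S: False; K: True; H: True; P: True; N: False; W: True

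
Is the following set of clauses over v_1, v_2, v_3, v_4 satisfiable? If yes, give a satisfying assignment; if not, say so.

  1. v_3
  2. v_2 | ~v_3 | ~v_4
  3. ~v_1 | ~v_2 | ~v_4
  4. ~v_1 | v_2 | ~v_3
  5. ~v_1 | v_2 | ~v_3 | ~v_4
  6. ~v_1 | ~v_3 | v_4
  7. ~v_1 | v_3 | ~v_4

v_1=F, v_2=F, v_3=T, v_4=F

Unit clause (v_3) forces v_3 = True.
Set v_1 = False.
Set v_2 = False.
  then (v_2 | ~v_3 | ~v_4) forces v_4 = False.
All clauses satisfied.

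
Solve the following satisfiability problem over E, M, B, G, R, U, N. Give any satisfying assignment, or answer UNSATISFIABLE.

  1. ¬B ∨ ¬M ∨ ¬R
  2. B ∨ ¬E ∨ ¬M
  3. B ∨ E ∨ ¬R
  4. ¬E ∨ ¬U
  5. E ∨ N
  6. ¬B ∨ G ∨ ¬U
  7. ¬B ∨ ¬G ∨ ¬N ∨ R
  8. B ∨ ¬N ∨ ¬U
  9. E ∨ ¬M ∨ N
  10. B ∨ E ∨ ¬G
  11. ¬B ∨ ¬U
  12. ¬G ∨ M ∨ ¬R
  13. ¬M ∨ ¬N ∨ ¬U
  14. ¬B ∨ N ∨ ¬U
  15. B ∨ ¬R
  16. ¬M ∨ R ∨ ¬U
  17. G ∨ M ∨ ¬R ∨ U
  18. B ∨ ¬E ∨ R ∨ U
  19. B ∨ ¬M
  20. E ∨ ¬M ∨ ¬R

Set E = True.
  then (¬E ∨ ¬U) forces U = False.
Set M = False.
Set B = True.
Set G = False.
  then (G ∨ M ∨ ¬R ∨ U) forces R = False.
Set N = False.
All clauses satisfied.

E: True, M: False, B: True, G: False, R: False, U: False, N: False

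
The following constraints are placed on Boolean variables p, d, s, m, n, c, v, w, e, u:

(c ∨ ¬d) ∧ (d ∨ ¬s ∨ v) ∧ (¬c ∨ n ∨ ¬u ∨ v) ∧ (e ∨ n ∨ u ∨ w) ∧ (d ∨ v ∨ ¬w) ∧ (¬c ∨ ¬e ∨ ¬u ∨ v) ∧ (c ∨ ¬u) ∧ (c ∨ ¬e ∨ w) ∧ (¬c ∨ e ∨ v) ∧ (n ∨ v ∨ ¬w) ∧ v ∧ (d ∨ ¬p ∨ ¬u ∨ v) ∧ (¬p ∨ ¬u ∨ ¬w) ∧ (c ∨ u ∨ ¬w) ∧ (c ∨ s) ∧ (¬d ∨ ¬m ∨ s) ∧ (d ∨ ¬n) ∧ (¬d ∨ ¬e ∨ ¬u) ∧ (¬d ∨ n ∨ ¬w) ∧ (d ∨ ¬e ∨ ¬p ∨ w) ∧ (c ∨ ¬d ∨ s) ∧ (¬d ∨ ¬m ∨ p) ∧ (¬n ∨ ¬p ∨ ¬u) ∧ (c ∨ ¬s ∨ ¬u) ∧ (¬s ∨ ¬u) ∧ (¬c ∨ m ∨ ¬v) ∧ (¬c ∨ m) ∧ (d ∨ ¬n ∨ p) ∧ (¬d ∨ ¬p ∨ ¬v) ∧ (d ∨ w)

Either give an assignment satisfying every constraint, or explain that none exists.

Unit clause (v) forces v = True.
Set p = True.
  then (¬d ∨ ¬p ∨ ¬v) forces d = False.
  then (d ∨ w) forces w = True.
  then (¬p ∨ ¬u ∨ ¬w) forces u = False.
  then (c ∨ u ∨ ¬w) forces c = True.
  then (d ∨ ¬n) forces n = False.
  then (¬c ∨ m ∨ ¬v) forces m = True.
Set s = True.
Set e = True.
All clauses satisfied.

p: True; d: False; s: True; m: True; n: False; c: True; v: True; w: True; e: True; u: False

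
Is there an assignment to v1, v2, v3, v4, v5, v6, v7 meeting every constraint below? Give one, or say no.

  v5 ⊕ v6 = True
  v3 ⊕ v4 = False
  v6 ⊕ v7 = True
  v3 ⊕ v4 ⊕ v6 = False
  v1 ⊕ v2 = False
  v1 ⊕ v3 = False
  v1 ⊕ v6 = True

v1: True, v2: True, v3: True, v4: True, v5: True, v6: False, v7: True

v5 ⊕ v6 = T ⊕ F = True ✓
v3 ⊕ v4 = T ⊕ T = False ✓
v6 ⊕ v7 = F ⊕ T = True ✓
v3 ⊕ v4 ⊕ v6 = T ⊕ T ⊕ F = False ✓
v1 ⊕ v2 = T ⊕ T = False ✓
v1 ⊕ v3 = T ⊕ T = False ✓
v1 ⊕ v6 = T ⊕ F = True ✓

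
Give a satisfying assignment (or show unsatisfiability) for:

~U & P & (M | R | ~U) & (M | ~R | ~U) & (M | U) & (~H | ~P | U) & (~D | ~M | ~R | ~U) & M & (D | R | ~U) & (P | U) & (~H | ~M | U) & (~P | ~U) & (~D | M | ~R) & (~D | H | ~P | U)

R=F, U=F, H=F, M=T, D=F, P=T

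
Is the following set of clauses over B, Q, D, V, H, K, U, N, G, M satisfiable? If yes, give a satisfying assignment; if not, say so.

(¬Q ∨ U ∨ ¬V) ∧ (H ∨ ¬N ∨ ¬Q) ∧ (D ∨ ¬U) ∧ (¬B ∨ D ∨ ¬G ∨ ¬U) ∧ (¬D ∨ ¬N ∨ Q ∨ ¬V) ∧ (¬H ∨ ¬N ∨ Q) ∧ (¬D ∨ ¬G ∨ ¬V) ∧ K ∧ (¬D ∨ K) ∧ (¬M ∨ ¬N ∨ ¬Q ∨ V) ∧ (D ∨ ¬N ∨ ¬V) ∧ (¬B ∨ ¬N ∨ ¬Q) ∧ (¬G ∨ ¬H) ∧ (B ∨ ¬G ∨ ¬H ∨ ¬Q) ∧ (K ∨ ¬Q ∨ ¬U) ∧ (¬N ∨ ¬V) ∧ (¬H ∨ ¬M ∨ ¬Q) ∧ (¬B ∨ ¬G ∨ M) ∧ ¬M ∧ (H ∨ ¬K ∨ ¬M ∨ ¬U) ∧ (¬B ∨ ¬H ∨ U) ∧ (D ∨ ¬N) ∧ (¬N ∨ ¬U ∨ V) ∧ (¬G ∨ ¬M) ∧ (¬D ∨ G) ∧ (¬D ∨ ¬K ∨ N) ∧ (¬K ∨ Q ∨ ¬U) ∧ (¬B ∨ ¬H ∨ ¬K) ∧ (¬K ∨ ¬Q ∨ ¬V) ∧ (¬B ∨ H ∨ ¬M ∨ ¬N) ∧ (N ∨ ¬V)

Unit clause (K) forces K = True.
Unit clause (¬M) forces M = False.
Set B = False.
Set Q = False.
  then (¬K ∨ Q ∨ ¬U) forces U = False.
Set D = False.
  then (D ∨ ¬N) forces N = False.
  then (N ∨ ¬V) forces V = False.
Set H = False.
Set G = True.
All clauses satisfied.

B: False; Q: False; D: False; V: False; H: False; K: True; U: False; N: False; G: True; M: False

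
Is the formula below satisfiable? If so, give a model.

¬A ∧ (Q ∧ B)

A: False; B: True; Q: True

  ¬A = True
  Q ∧ B = True
Both conjuncts True, so the formula holds.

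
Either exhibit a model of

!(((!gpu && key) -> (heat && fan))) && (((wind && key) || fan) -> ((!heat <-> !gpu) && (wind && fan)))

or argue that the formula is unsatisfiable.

gpu: False, wind: True, key: True, heat: False, fan: True

  !(((!gpu && key) -> (heat && fan))) = True
    (!gpu && key) -> (heat && fan) = False
      !gpu && key = True
        !gpu = True
      heat && fan = False
  ((wind && key) || fan) -> ((!heat <-> !gpu) && (wind && fan)) = True
    (wind && key) || fan = True
      wind && key = True
    (!heat <-> !gpu) && (wind && fan) = True
      !heat <-> !gpu = True
        !heat = True
        !gpu = True
      wind && fan = True
Both conjuncts True, so the formula holds.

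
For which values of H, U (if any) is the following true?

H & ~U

H = True, U = False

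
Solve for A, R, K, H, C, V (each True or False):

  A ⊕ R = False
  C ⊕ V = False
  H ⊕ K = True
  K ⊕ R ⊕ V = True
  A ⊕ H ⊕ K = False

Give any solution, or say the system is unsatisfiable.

A=T, R=T, K=F, H=T, C=F, V=F

A ⊕ R = T ⊕ T = False ✓
C ⊕ V = F ⊕ F = False ✓
H ⊕ K = T ⊕ F = True ✓
K ⊕ R ⊕ V = F ⊕ T ⊕ F = True ✓
A ⊕ H ⊕ K = T ⊕ T ⊕ F = False ✓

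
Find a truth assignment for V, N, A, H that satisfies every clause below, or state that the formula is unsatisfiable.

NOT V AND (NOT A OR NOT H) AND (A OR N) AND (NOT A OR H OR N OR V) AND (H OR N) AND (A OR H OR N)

Unit clause (NOT V) forces V = False.
Try N = False:
  (A OR N) forces A = True.
  (NOT A OR NOT H) forces H = False.
  clause (NOT A OR H OR N OR V) is falsified — backtrack.
So N = True.
Set A = True.
  then (NOT A OR NOT H) forces H = False.
All clauses satisfied.

V=F; N=T; A=T; H=F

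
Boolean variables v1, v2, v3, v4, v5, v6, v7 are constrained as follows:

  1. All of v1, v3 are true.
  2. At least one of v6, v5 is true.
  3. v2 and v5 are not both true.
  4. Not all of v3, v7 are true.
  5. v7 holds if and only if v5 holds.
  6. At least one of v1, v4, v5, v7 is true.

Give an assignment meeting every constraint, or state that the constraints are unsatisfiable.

v1 = True, v2 = False, v3 = True, v4 = True, v5 = False, v6 = True, v7 = False

  (1) {v1, v3}: all 2 true ✓
  (2) {v6, v5}: 1 true — at least one ✓
  (3) v2=F, v5=F — not both ✓
  (4) {v3, v7}: 1/2 true — not all ✓
  (5) v7=F, v5=F — same ✓
  (6) {v1, v4, v5, v7}: 2 true — at least one ✓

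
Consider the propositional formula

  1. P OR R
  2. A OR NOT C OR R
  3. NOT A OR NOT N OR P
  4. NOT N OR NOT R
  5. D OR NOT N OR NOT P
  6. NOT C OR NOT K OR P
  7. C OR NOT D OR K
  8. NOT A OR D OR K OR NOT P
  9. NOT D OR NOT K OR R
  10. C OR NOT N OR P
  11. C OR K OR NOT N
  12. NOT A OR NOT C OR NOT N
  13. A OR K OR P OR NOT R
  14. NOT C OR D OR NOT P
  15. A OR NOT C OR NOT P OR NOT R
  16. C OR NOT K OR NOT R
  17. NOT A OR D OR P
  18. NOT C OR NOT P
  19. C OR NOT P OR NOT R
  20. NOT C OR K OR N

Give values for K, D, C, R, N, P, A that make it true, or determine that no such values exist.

K = True, D = False, C = False, R = False, N = False, P = True, A = False

Set K = True.
Try D = True:
  (NOT D OR NOT K OR R) forces R = True.
  (NOT N OR NOT R) forces N = False.
  (C OR NOT K OR NOT R) forces C = True.
  (NOT C OR NOT K OR P) forces P = True.
  clause (NOT C OR NOT P) is falsified — backtrack.
So D = False.
Try C = True:
  (NOT C OR NOT K OR P) forces P = True.
  clause (NOT C OR D OR NOT P) is falsified — backtrack.
So C = False.
  then (C OR NOT K OR NOT R) forces R = False.
  then (P OR R) forces P = True.
  then (D OR NOT N OR NOT P) forces N = False.
Set A = False.
All clauses satisfied.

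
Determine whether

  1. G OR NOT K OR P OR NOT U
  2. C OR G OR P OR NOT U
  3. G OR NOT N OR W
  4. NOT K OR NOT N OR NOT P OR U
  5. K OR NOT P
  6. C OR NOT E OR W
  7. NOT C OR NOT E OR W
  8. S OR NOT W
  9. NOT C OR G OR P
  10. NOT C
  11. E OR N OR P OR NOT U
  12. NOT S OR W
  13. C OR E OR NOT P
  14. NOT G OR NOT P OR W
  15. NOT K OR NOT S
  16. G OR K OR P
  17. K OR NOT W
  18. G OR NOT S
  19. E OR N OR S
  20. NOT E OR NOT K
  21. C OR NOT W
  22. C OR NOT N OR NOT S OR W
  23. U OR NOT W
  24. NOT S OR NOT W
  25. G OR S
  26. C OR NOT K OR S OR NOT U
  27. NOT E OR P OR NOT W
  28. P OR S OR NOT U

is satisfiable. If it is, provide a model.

W = False, N = True, K = True, G = True, S = False, E = False, C = False, U = False, P = False

Unit clause (NOT C) forces C = False.
In (C OR NOT W) only NOT W is left, so W = False.
In (C OR NOT E OR W) only NOT E is left, so E = False.
In (NOT S OR W) only NOT S is left, so S = False.
In (C OR E OR NOT P) only NOT P is left, so P = False.
In (E OR N OR S) only N is left, so N = True.
In (G OR S) only G is left, so G = True.
In (P OR S OR NOT U) only NOT U is left, so U = False.
Set K = True.
All clauses satisfied.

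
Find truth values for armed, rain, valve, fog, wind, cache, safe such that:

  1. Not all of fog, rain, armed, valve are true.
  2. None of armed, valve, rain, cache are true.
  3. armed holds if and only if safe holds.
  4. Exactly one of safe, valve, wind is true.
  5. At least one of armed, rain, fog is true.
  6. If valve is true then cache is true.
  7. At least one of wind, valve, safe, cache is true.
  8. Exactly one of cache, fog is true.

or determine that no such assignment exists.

armed = False; rain = False; valve = False; fog = True; wind = True; cache = False; safe = False

  (1) {fog, rain, armed, valve}: 1/4 true — not all ✓
  (2) {armed, valve, rain, cache}: 0 true — none ✓
  (3) armed=F, safe=F — same ✓
  (4) {safe, valve, wind}: 1 true — exactly one ✓
  (5) {armed, rain, fog}: 1 true — at least one ✓
  (6) valve=F ⇒ cache: vacuous ✓
  (7) {wind, valve, safe, cache}: 1 true — at least one ✓
  (8) {cache, fog}: 1 true — exactly one ✓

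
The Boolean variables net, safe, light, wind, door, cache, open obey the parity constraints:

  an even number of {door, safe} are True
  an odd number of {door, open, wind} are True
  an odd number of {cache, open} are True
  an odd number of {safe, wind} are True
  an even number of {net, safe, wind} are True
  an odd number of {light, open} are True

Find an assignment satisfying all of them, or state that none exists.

net = True; safe = False; light = True; wind = True; door = False; cache = True; open = False

{door, safe}: 0 true → even ✓
{door, open, wind}: 1 true → odd ✓
{cache, open}: 1 true → odd ✓
{safe, wind}: 1 true → odd ✓
{net, safe, wind}: 2 true → even ✓
{light, open}: 1 true → odd ✓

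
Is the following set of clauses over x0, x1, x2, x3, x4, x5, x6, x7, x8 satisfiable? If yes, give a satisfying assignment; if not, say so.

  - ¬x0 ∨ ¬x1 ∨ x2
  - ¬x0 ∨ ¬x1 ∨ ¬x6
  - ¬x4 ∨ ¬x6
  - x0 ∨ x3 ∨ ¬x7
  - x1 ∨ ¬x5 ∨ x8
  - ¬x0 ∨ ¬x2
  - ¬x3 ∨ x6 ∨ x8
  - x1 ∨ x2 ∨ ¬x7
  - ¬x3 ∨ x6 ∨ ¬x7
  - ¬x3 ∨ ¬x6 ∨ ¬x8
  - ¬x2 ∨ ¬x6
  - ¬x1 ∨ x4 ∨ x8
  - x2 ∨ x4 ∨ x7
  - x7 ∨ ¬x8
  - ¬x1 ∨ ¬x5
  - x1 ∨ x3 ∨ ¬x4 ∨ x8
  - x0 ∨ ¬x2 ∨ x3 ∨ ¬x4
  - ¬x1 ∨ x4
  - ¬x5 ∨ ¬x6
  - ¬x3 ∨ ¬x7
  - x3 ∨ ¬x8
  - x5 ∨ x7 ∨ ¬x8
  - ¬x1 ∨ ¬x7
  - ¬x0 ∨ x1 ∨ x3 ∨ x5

x0=F, x1=F, x2=T, x3=F, x4=F, x5=F, x6=F, x7=F, x8=F

Set x0 = False.
Set x1 = False.
Set x2 = True.
  then (¬x2 ∨ ¬x6) forces x6 = False.
Try x3 = True:
  (¬x3 ∨ x6 ∨ x8) forces x8 = True.
  (¬x3 ∨ x6 ∨ ¬x7) forces x7 = False.
  clause (x7 ∨ ¬x8) is falsified — backtrack.
So x3 = False.
  then (x0 ∨ x3 ∨ ¬x7) forces x7 = False.
  then (x7 ∨ ¬x8) forces x8 = False.
  then (x1 ∨ x3 ∨ ¬x4 ∨ x8) forces x4 = False.
  then (x1 ∨ ¬x5 ∨ x8) forces x5 = False.
All clauses satisfied.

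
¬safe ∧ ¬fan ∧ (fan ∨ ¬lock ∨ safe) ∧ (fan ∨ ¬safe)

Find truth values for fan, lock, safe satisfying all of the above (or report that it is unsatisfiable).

fan = False, lock = False, safe = False

Unit clause (¬safe) forces safe = False.
Unit clause (¬fan) forces fan = False.
In (fan ∨ ¬lock ∨ safe) only ¬lock is left, so lock = False.
All clauses satisfied.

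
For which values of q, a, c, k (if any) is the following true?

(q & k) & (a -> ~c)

q: True, a: False, c: False, k: True

  q & k = True
  a -> ~c = True
    ~c = True
Both conjuncts True, so the formula holds.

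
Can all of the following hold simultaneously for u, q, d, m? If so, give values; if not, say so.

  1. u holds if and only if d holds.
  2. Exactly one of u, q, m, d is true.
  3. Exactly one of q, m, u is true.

u = False, q = False, d = False, m = True

  (1) u=F, d=F — same ✓
  (2) {u, q, m, d}: 1 true — exactly one ✓
  (3) {q, m, u}: 1 true — exactly one ✓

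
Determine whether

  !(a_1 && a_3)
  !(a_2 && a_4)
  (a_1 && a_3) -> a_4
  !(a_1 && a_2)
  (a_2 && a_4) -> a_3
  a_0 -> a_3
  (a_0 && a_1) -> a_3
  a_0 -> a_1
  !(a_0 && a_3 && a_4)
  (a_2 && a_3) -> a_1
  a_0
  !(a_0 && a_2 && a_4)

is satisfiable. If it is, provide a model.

Unsatisfiable — no assignment works.

Case a_0 = True:
  (!a_0 || a_1) forces a_1 = True.
  (!a_1 || !a_2) forces a_2 = False.
  (!a_0 || !a_1 || a_3) forces a_3 = True.
  Clause (!a_1 || !a_3) is falsified — contradiction.
Case a_0 = False:
  Clause (a_0) is falsified — contradiction.
Both cases fail, so the formula is unsatisfiable.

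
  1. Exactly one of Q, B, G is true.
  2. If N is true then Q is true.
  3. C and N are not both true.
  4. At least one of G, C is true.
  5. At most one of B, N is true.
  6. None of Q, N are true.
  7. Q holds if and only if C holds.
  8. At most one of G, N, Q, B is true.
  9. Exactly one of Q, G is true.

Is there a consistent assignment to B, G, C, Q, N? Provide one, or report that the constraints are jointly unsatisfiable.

B=F, G=T, C=F, Q=F, N=F

  (1) {Q, B, G}: 1 true — exactly one ✓
  (2) N=F ⇒ Q: vacuous ✓
  (3) C=F, N=F — not both ✓
  (4) {G, C}: 1 true — at least one ✓
  (5) {B, N}: 0 true — at most one ✓
  (6) {Q, N}: 0 true — none ✓
  (7) Q=F, C=F — same ✓
  (8) {G, N, Q, B}: 1 true — at most one ✓
  (9) {Q, G}: 1 true — exactly one ✓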